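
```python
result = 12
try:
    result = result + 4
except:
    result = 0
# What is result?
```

Step-by-step execution trace:
1. result starts at 12.
2. try: `result = result + 4` → result = 16. No exception raised.
3. `except` is skipped.
Result: 16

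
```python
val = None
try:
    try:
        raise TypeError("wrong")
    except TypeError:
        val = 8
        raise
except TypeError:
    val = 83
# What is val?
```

Step-by-step execution trace:
1. Inner try: `raise TypeError("wrong")` raises TypeError.
2. Inner `except TypeError` matches → val = 8.
3. bare `raise` re-raises the same TypeError.
4. Outer `except TypeError` matches → val = 83.
Result: 83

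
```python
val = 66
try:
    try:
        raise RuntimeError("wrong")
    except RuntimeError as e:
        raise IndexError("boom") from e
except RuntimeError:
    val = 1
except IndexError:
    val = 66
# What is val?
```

Step-by-step execution trace:
1. Inner try raises RuntimeError; inner `except RuntimeError as e` catches it.
2. `raise IndexError(...) from e` raises IndexError (RuntimeError is attached as __cause__, but only IndexError is active).
3. Outer `except RuntimeError` does not match IndexError; skipped.
4. Outer `except IndexError` matches → val = 66.
Result: 66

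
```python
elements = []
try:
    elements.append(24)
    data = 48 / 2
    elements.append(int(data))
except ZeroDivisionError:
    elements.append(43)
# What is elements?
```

Step-by-step execution trace:
1. try: `elements.append(24)` → elements = [24].
2. `data = 48 / 2` → data = 24.0. No exception raised.
3. `elements.append(int(data))` → elements = [24, 24].
4. `except ZeroDivisionError` is skipped (no exception was raised).
Result: [24, 24]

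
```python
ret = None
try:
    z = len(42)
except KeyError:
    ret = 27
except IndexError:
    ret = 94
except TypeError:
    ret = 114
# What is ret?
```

Step-by-step execution trace:
1. `z = len(42)` raises TypeError.
2. `except KeyError` does not match TypeError; skipped.
3. `except IndexError` does not match TypeError; skipped.
4. `except TypeError` matches → ret = 114.
Result: 114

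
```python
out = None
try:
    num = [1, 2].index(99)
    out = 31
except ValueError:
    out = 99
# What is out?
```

Step-by-step execution trace:
1. `num = [1, 2].index(99)` raises ValueError.
2. `out = 31` is not reached.
3. `except ValueError` matches → out = 99.
Result: 99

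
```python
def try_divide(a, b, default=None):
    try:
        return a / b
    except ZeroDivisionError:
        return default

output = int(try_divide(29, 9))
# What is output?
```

Step-by-step execution trace:
1. `try_divide(29, 9)` enters try: `return 29 / 9` → returns 3.2222222222222223. No exception raised.
2. `except ZeroDivisionError` is skipped.
3. `int(3.2222222222222223)` → 3 → output = 3.
Result: 3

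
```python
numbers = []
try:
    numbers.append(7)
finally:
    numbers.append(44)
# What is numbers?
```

Step-by-step execution trace:
1. try: `numbers.append(7)` → numbers = [7].
2. The try body completes without raising.
3. finally always runs: `numbers.append(44)` → numbers = [7, 44].
Result: [7, 44]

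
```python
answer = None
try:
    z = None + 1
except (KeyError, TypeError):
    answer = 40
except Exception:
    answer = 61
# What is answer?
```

Step-by-step execution trace:
1. `z = None + 1` raises TypeError.
2. `except (KeyError, TypeError)` matches (TypeError is in the tuple) → answer = 40.
3. `except Exception` is not reached.
Result: 40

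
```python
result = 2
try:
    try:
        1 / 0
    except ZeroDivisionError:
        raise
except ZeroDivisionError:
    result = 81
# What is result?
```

Step-by-step execution trace:
1. Inner try: `1 / 0` raises ZeroDivisionError.
2. Inner `except ZeroDivisionError` matches; bare `raise` re-raises the same ZeroDivisionError.
3. Outer `except ZeroDivisionError` matches → result = 81.
Result: 81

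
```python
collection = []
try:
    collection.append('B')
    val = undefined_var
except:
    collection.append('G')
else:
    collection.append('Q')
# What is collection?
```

Step-by-step execution trace:
1. try: `collection.append('B')` → collection = ['B'].
2. `val = undefined_var` raises NameError.
3. bare `except` matches → `collection.append('G')` → collection = ['B', 'G'].
4. `else` is skipped (an exception was raised).
Result: ['B', 'G']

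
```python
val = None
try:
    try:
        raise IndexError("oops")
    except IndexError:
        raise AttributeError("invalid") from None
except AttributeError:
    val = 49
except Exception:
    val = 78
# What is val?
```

Step-by-step execution trace:
1. Inner try raises IndexError; inner `except IndexError` catches it.
2. `raise AttributeError(...) from None` raises AttributeError (from None suppresses __context__, but the active exception is still AttributeError).
3. Outer `except AttributeError` matches → val = 49.
4. `except Exception` is not reached.
Result: 49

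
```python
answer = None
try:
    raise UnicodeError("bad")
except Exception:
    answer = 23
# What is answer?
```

Step-by-step execution trace:
1. `raise UnicodeError(...)` raises UnicodeError.
2. `except Exception` matches (UnicodeError is a subclass of Exception) → answer = 23.
Result: 23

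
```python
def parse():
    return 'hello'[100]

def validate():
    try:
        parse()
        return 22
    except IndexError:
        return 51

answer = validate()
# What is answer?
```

Step-by-step execution trace:
1. `validate()` calls `parse()`.
2. `parse()` evaluates `'hello'[100]`, which raises IndexError; it propagates to the caller.
3. `return 22` is not reached.
4. `except IndexError` in validate matches → returns 51.
5. answer = 51.
Result: 51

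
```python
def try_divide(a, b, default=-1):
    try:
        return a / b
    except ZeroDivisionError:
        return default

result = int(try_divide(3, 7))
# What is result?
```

Step-by-step execution trace:
1. `try_divide(3, 7)` enters try: `return 3 / 7` → returns 0.42857142857142855. No exception raised.
2. `except ZeroDivisionError` is skipped.
3. `int(0.42857142857142855)` → 0 → result = 0.
Result: 0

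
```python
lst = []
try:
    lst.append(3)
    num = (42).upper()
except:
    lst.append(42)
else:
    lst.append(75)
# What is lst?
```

Step-by-step execution trace:
1. try: `lst.append(3)` → lst = [3].
2. `num = (42).upper()` raises AttributeError.
3. bare `except` matches → `lst.append(42)` → lst = [3, 42].
4. `else` is skipped (an exception was raised).
Result: [3, 42]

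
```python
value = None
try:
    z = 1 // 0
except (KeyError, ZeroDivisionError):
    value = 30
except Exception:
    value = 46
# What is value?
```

Step-by-step execution trace:
1. `z = 1 // 0` raises ZeroDivisionError.
2. `except (KeyError, ZeroDivisionError)` matches (ZeroDivisionError is in the tuple) → value = 30.
3. `except Exception` is not reached.
Result: 30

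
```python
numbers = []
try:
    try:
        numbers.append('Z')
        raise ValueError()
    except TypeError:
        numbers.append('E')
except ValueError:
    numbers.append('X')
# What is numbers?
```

Step-by-step execution trace:
1. Inner try: `numbers.append('Z')` → numbers = ['Z'].
2. `raise ValueError()` raises ValueError.
3. Inner `except TypeError` does not match ValueError; exception propagates to outer try.
4. Outer `except ValueError` matches → `numbers.append('X')` → numbers = ['Z', 'X'].
Result: ['Z', 'X']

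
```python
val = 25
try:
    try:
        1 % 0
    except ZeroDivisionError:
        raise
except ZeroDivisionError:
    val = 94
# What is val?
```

Step-by-step execution trace:
1. Inner try: `1 % 0` raises ZeroDivisionError.
2. Inner `except ZeroDivisionError` matches; bare `raise` re-raises the same ZeroDivisionError.
3. Outer `except ZeroDivisionError` matches → val = 94.
Result: 94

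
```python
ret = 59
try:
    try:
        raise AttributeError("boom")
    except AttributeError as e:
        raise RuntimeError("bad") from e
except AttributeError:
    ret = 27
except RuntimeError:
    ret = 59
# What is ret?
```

Step-by-step execution trace:
1. Inner try raises AttributeError; inner `except AttributeError as e` catches it.
2. `raise RuntimeError(...) from e` raises RuntimeError (AttributeError is attached as __cause__, but only RuntimeError is active).
3. Outer `except AttributeError` does not match RuntimeError; skipped.
4. Outer `except RuntimeError` matches → ret = 59.
Result: 59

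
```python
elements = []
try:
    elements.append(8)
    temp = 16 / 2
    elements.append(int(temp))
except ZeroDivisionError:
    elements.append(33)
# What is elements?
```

Step-by-step execution trace:
1. try: `elements.append(8)` → elements = [8].
2. `temp = 16 / 2` → temp = 8.0. No exception raised.
3. `elements.append(int(temp))` → elements = [8, 8].
4. `except ZeroDivisionError` is skipped (no exception was raised).
Result: [8, 8]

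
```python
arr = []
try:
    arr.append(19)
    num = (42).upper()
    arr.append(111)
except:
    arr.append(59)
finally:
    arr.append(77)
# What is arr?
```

Step-by-step execution trace:
1. try: `arr.append(19)` → arr = [19].
2. `num = (42).upper()` raises AttributeError; `arr.append(111)` is not reached.
3. bare `except` matches → `arr.append(59)` → arr = [19, 59].
4. finally always runs: `arr.append(77)` → arr = [19, 59, 77].
Result: [19, 59, 77]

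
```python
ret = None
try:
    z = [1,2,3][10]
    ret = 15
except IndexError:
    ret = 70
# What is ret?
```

Step-by-step execution trace:
1. `z = [1,2,3][10]` raises IndexError.
2. `ret = 15` is not reached.
3. `except IndexError` matches → ret = 70.
Result: 70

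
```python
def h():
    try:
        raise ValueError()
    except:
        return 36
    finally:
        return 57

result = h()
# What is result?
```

Step-by-step execution trace:
1. `h()` enters try: `raise ValueError()` raises ValueError.
2. bare `except` matches → `return 36` sets pending return value 36.
3. Before returning, `finally: return 57` runs and overrides the pending return.
4. h() returns 57 → result = 57.
Result: 57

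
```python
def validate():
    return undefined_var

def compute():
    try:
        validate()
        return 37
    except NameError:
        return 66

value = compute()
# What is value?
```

Step-by-step execution trace:
1. `compute()` calls `validate()`.
2. `validate()` evaluates `undefined_var`, which raises NameError; it propagates to the caller.
3. `return 37` is not reached.
4. `except NameError` in compute matches → returns 66.
5. value = 66.
Result: 66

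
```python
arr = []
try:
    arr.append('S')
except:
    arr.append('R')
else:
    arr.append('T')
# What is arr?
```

Step-by-step execution trace:
1. try: `arr.append('S')` → arr = ['S']. No exception raised.
2. `except` is skipped.
3. `else` runs (try completed without exception): `arr.append('T')` → arr = ['S', 'T'].
Result: ['S', 'T']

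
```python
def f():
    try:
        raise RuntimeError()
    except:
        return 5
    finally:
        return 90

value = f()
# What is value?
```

Step-by-step execution trace:
1. `f()` enters try: `raise RuntimeError()` raises RuntimeError.
2. bare `except` matches → `return 5` sets pending return value 5.
3. Before returning, `finally: return 90` runs and overrides the pending return.
4. f() returns 90 → value = 90.
Result: 90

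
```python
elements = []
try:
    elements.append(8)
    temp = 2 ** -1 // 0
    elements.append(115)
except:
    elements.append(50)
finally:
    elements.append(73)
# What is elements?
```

Step-by-step execution trace:
1. try: `elements.append(8)` → elements = [8].
2. `temp = 2 ** -1 // 0` raises ZeroDivisionError; `elements.append(115)` is not reached.
3. bare `except` matches → `elements.append(50)` → elements = [8, 50].
4. finally always runs: `elements.append(73)` → elements = [8, 50, 73].
Result: [8, 50, 73]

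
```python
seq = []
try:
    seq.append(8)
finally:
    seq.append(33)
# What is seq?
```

Step-by-step execution trace:
1. try: `seq.append(8)` → seq = [8].
2. The try body completes without raising.
3. finally always runs: `seq.append(33)` → seq = [8, 33].
Result: [8, 33]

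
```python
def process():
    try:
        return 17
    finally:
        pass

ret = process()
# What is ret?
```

Step-by-step execution trace:
1. `process()` enters try: `return 17` sets pending return value 17.
2. Before returning, `finally: pass` runs (no effect).
3. process() returns 17 → ret = 17.
Result: 17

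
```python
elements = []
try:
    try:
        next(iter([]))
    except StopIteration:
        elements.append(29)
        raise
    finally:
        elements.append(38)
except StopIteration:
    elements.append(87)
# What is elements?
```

Step-by-step execution trace:
1. Inner try: `next(iter([]))` raises StopIteration.
2. Inner `except StopIteration` matches → `elements.append(29)` → elements = [29].
3. bare `raise` re-raises StopIteration.
4. Inner `finally` runs during unwinding: `elements.append(38)` → elements = [29, 38].
5. Outer `except StopIteration` matches → `elements.append(87)` → elements = [29, 38, 87].
Result: [29, 38, 87]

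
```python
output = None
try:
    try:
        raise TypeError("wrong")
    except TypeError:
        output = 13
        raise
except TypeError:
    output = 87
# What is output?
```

Step-by-step execution trace:
1. Inner try: `raise TypeError("wrong")` raises TypeError.
2. Inner `except TypeError` matches → output = 13.
3. bare `raise` re-raises the same TypeError.
4. Outer `except TypeError` matches → output = 87.
Result: 87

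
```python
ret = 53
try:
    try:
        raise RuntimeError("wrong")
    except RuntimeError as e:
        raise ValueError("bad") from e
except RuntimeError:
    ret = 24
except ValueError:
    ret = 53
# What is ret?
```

Step-by-step execution trace:
1. Inner try raises RuntimeError; inner `except RuntimeError as e` catches it.
2. `raise ValueError(...) from e` raises ValueError (RuntimeError is attached as __cause__, but only ValueError is active).
3. Outer `except RuntimeError` does not match ValueError; skipped.
4. Outer `except ValueError` matches → ret = 53.
Result: 53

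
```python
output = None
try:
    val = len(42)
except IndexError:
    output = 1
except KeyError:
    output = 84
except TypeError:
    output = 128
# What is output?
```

Step-by-step execution trace:
1. `val = len(42)` raises TypeError.
2. `except IndexError` does not match TypeError; skipped.
3. `except KeyError` does not match TypeError; skipped.
4. `except TypeError` matches → output = 128.
Result: 128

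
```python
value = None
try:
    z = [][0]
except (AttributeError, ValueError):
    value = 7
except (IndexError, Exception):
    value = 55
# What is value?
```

Step-by-step execution trace:
1. `z = [][0]` raises IndexError.
2. `except (AttributeError, ValueError)` does not match IndexError; skipped.
3. `except (IndexError, Exception)` matches (IndexError is in the tuple) → value = 55.
Result: 55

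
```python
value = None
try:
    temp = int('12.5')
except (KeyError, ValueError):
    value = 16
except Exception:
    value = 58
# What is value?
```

Step-by-step execution trace:
1. `temp = int('12.5')` raises ValueError.
2. `except (KeyError, ValueError)` matches (ValueError is in the tuple) → value = 16.
3. `except Exception` is not reached.
Result: 16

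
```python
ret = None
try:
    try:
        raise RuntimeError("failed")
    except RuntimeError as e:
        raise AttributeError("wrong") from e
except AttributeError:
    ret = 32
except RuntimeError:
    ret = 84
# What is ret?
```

Step-by-step execution trace:
1. Inner try raises RuntimeError; inner `except RuntimeError as e` catches it.
2. `raise AttributeError(...) from e` raises AttributeError (RuntimeError is attached as __cause__, but only AttributeError is active).
3. Outer `except AttributeError` matches → ret = 32.
4. `except RuntimeError` is not reached.
Result: 32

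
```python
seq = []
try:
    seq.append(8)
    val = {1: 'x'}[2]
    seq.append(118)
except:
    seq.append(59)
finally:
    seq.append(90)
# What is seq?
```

Step-by-step execution trace:
1. try: `seq.append(8)` → seq = [8].
2. `val = {1: 'x'}[2]` raises KeyError; `seq.append(118)` is not reached.
3. bare `except` matches → `seq.append(59)` → seq = [8, 59].
4. finally always runs: `seq.append(90)` → seq = [8, 59, 90].
Result: [8, 59, 90]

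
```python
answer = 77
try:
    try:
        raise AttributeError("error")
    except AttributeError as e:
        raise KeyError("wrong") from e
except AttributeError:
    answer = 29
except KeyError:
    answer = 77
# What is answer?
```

Step-by-step execution trace:
1. Inner try raises AttributeError; inner `except AttributeError as e` catches it.
2. `raise KeyError(...) from e` raises KeyError (AttributeError is attached as __cause__, but only KeyError is active).
3. Outer `except AttributeError` does not match KeyError; skipped.
4. Outer `except KeyError` matches → answer = 77.
Result: 77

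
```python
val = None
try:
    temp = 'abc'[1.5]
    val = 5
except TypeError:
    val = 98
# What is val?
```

Step-by-step execution trace:
1. `temp = 'abc'[1.5]` raises TypeError.
2. `val = 5` is not reached.
3. `except TypeError` matches → val = 98.
Result: 98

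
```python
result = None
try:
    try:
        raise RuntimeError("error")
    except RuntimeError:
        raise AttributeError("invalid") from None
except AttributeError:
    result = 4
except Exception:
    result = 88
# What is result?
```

Step-by-step execution trace:
1. Inner try raises RuntimeError; inner `except RuntimeError` catches it.
2. `raise AttributeError(...) from None` raises AttributeError (from None suppresses __context__, but the active exception is still AttributeError).
3. Outer `except AttributeError` matches → result = 4.
4. `except Exception` is not reached.
Result: 4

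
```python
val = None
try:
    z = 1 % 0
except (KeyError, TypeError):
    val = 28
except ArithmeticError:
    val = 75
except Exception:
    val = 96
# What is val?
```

Step-by-step execution trace:
1. `z = 1 % 0` raises ZeroDivisionError.
2. `except (KeyError, TypeError)` does not match ZeroDivisionError; skipped.
3. `except ArithmeticError` matches (ZeroDivisionError is a subclass of ArithmeticError) → val = 75.
4. `except Exception` is not reached.
Result: 75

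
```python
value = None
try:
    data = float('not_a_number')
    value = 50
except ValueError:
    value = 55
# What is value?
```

Step-by-step execution trace:
1. `data = float('not_a_number')` raises ValueError.
2. `value = 50` is not reached.
3. `except ValueError` matches → value = 55.
Result: 55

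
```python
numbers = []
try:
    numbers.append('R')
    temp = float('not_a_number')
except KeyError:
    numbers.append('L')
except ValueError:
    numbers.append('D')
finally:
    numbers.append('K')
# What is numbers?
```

Step-by-step execution trace:
1. try: `numbers.append('R')` → numbers = ['R'].
2. `temp = float('not_a_number')` raises ValueError.
3. `except KeyError` does not match ValueError; skipped.
4. `except ValueError` matches → `numbers.append('D')` → numbers = ['R', 'D'].
5. finally always runs: `numbers.append('K')` → numbers = ['R', 'D', 'K'].
Result: ['R', 'D', 'K']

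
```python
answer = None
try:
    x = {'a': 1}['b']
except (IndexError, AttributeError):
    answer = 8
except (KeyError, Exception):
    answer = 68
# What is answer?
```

Step-by-step execution trace:
1. `x = {'a': 1}['b']` raises KeyError.
2. `except (IndexError, AttributeError)` does not match KeyError; skipped.
3. `except (KeyError, Exception)` matches (KeyError is in the tuple) → answer = 68.
Result: 68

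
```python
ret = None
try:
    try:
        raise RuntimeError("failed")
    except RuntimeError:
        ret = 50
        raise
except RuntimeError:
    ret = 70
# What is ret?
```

Step-by-step execution trace:
1. Inner try: `raise RuntimeError("failed")` raises RuntimeError.
2. Inner `except RuntimeError` matches → ret = 50.
3. bare `raise` re-raises the same RuntimeError.
4. Outer `except RuntimeError` matches → ret = 70.
Result: 70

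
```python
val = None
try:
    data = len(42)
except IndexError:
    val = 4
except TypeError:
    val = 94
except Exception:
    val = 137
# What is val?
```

Step-by-step execution trace:
1. `data = len(42)` raises TypeError.
2. `except IndexError` does not match TypeError; skipped.
3. `except TypeError` matches → val = 94.
4. Remaining except clauses are skipped.
Result: 94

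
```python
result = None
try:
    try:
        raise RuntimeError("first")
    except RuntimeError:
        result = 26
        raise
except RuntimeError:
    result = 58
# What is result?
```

Step-by-step execution trace:
1. Inner try: `raise RuntimeError("first")` raises RuntimeError.
2. Inner `except RuntimeError` matches → result = 26.
3. bare `raise` re-raises the same RuntimeError.
4. Outer `except RuntimeError` matches → result = 58.
Result: 58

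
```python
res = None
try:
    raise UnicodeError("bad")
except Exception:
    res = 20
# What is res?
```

Step-by-step execution trace:
1. `raise UnicodeError(...)` raises UnicodeError.
2. `except Exception` matches (UnicodeError is a subclass of Exception) → res = 20.
Result: 20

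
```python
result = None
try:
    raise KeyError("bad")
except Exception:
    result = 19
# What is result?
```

Step-by-step execution trace:
1. `raise KeyError(...)` raises KeyError.
2. `except Exception` matches (KeyError is a subclass of Exception) → result = 19.
Result: 19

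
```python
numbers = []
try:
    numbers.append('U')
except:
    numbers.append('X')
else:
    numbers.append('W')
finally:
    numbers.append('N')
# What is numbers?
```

Step-by-step execution trace:
1. try: `numbers.append('U')` → numbers = ['U']. No exception raised.
2. `except` is skipped.
3. `else` runs: `numbers.append('W')` → numbers = ['U', 'W'].
4. `finally` always runs: `numbers.append('N')` → numbers = ['U', 'W', 'N'].
Result: ['U', 'W', 'N']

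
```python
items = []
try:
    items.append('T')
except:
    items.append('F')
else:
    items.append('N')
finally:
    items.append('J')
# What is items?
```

Step-by-step execution trace:
1. try: `items.append('T')` → items = ['T']. No exception raised.
2. `except` is skipped.
3. `else` runs: `items.append('N')` → items = ['T', 'N'].
4. `finally` always runs: `items.append('J')` → items = ['T', 'N', 'J'].
Result: ['T', 'N', 'J']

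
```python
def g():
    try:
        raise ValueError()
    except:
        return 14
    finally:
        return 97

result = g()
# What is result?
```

Step-by-step execution trace:
1. `g()` enters try: `raise ValueError()` raises ValueError.
2. bare `except` matches → `return 14` sets pending return value 14.
3. Before returning, `finally: return 97` runs and overrides the pending return.
4. g() returns 97 → result = 97.
Result: 97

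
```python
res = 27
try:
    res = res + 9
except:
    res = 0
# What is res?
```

Step-by-step execution trace:
1. res starts at 27.
2. try: `res = res + 9` → res = 36. No exception raised.
3. `except` is skipped.
Result: 36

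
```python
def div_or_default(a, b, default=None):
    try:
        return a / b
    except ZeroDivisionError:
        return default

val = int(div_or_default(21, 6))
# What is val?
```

Step-by-step execution trace:
1. `div_or_default(21, 6)` enters try: `return 21 / 6` → returns 3.5. No exception raised.
2. `except ZeroDivisionError` is skipped.
3. `int(3.5)` → 3 → val = 3.
Result: 3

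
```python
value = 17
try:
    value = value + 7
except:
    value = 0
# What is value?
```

Step-by-step execution trace:
1. value starts at 17.
2. try: `value = value + 7` → value = 24. No exception raised.
3. `except` is skipped.
Result: 24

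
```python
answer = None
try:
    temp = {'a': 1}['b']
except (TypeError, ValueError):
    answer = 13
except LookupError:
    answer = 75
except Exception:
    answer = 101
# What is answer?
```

Step-by-step execution trace:
1. `temp = {'a': 1}['b']` raises KeyError.
2. `except (TypeError, ValueError)` does not match KeyError; skipped.
3. `except LookupError` matches (KeyError is a subclass of LookupError) → answer = 75.
4. `except Exception` is not reached.
Result: 75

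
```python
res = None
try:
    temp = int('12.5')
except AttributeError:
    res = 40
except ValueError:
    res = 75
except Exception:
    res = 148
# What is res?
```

Step-by-step execution trace:
1. `temp = int('12.5')` raises ValueError.
2. `except AttributeError` does not match ValueError; skipped.
3. `except ValueError` matches → res = 75.
4. Remaining except clauses are skipped.
Result: 75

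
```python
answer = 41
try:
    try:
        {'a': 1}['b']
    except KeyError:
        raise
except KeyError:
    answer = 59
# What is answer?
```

Step-by-step execution trace:
1. Inner try: `{'a': 1}['b']` raises KeyError.
2. Inner `except KeyError` matches; bare `raise` re-raises the same KeyError.
3. Outer `except KeyError` matches → answer = 59.
Result: 59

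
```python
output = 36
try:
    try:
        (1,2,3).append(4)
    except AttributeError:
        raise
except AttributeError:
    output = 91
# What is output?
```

Step-by-step execution trace:
1. Inner try: `(1,2,3).append(4)` raises AttributeError.
2. Inner `except AttributeError` matches; bare `raise` re-raises the same AttributeError.
3. Outer `except AttributeError` matches → output = 91.
Result: 91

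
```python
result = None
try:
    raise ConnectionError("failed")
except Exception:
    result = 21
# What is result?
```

Step-by-step execution trace:
1. `raise ConnectionError(...)` raises ConnectionError.
2. `except Exception` matches (ConnectionError is a subclass of Exception) → result = 21.
Result: 21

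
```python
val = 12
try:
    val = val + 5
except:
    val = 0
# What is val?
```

Step-by-step execution trace:
1. val starts at 12.
2. try: `val = val + 5` → val = 17. No exception raised.
3. `except` is skipped.
Result: 17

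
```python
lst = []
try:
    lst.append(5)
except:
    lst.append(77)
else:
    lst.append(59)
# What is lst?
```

Step-by-step execution trace:
1. try: `lst.append(5)` → lst = [5]. No exception raised.
2. `except` is skipped.
3. `else` runs (try completed without exception): `lst.append(59)` → lst = [5, 59].
Result: [5, 59]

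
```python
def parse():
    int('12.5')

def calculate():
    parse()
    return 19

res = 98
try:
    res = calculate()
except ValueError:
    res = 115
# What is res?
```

Step-by-step execution trace:
1. res starts at 98.
2. try: `calculate()` calls `parse()`.
3. `parse()` evaluates `int('12.5')`, which raises ValueError; it propagates through calculate (uncaught).
4. `return 19` in calculate is not reached; the assignment to res does not complete.
5. `except ValueError` matches → res = 115.
Result: 115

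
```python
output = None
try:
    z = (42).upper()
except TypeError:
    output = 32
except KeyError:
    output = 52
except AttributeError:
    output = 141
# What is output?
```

Step-by-step execution trace:
1. `z = (42).upper()` raises AttributeError.
2. `except TypeError` does not match AttributeError; skipped.
3. `except KeyError` does not match AttributeError; skipped.
4. `except AttributeError` matches → output = 141.
Result: 141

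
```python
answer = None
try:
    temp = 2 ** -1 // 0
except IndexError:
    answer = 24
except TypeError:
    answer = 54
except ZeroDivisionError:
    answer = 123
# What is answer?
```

Step-by-step execution trace:
1. `temp = 2 ** -1 // 0` raises ZeroDivisionError.
2. `except IndexError` does not match ZeroDivisionError; skipped.
3. `except TypeError` does not match ZeroDivisionError; skipped.
4. `except ZeroDivisionError` matches → answer = 123.
Result: 123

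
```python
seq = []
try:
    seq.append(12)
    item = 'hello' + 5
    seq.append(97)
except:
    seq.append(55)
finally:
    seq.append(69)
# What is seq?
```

Step-by-step execution trace:
1. try: `seq.append(12)` → seq = [12].
2. `item = 'hello' + 5` raises TypeError; `seq.append(97)` is not reached.
3. bare `except` matches → `seq.append(55)` → seq = [12, 55].
4. finally always runs: `seq.append(69)` → seq = [12, 55, 69].
Result: [12, 55, 69]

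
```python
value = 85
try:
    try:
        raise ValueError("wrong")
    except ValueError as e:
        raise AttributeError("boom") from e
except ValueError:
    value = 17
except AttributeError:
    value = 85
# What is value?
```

Step-by-step execution trace:
1. Inner try raises ValueError; inner `except ValueError as e` catches it.
2. `raise AttributeError(...) from e` raises AttributeError (ValueError is attached as __cause__, but only AttributeError is active).
3. Outer `except ValueError` does not match AttributeError; skipped.
4. Outer `except AttributeError` matches → value = 85.
Result: 85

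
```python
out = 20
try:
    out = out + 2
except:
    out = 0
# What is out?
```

Step-by-step execution trace:
1. out starts at 20.
2. try: `out = out + 2` → out = 22. No exception raised.
3. `except` is skipped.
Result: 22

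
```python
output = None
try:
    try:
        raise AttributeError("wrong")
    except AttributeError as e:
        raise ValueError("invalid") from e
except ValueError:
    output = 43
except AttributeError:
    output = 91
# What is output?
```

Step-by-step execution trace:
1. Inner try raises AttributeError; inner `except AttributeError as e` catches it.
2. `raise ValueError(...) from e` raises ValueError (AttributeError is attached as __cause__, but only ValueError is active).
3. Outer `except ValueError` matches → output = 43.
4. `except AttributeError` is not reached.
Result: 43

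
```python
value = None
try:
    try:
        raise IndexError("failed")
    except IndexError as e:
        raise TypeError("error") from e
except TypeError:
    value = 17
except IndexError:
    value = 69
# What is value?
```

Step-by-step execution trace:
1. Inner try raises IndexError; inner `except IndexError as e` catches it.
2. `raise TypeError(...) from e` raises TypeError (IndexError is attached as __cause__, but only TypeError is active).
3. Outer `except TypeError` matches → value = 17.
4. `except IndexError` is not reached.
Result: 17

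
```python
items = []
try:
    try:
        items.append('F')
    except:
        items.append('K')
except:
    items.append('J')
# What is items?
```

Step-by-step execution trace:
1. Inner try: `items.append('F')` → items = ['F']. No exception raised.
2. Inner `except` is skipped.
3. Inner try completes normally; outer `except` is skipped.
Result: ['F']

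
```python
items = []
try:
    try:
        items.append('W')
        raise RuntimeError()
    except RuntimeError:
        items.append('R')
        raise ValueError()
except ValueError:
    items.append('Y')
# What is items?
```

Step-by-step execution trace:
1. Inner try: `items.append('W')` → items = ['W'].
2. `raise RuntimeError()` raises RuntimeError.
3. Inner `except RuntimeError` matches → `items.append('R')` → items = ['W', 'R'].
4. `raise ValueError()` raises ValueError; propagates to outer try.
5. Outer `except ValueError` matches → `items.append('Y')` → items = ['W', 'R', 'Y'].
Result: ['W', 'R', 'Y']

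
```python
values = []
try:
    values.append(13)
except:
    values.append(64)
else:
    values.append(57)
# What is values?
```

Step-by-step execution trace:
1. try: `values.append(13)` → values = [13]. No exception raised.
2. `except` is skipped.
3. `else` runs (try completed without exception): `values.append(57)` → values = [13, 57].
Result: [13, 57]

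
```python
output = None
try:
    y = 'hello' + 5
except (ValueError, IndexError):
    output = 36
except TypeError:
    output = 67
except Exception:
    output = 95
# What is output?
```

Step-by-step execution trace:
1. `y = 'hello' + 5` raises TypeError.
2. `except (ValueError, IndexError)` does not match TypeError; skipped.
3. `except TypeError` matches (exact type match) → output = 67.
4. `except Exception` is not reached.
Result: 67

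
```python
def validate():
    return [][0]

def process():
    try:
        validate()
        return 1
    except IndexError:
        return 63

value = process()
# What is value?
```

Step-by-step execution trace:
1. `process()` calls `validate()`.
2. `validate()` evaluates `[][0]`, which raises IndexError; it propagates to the caller.
3. `return 1` is not reached.
4. `except IndexError` in process matches → returns 63.
5. value = 63.
Result: 63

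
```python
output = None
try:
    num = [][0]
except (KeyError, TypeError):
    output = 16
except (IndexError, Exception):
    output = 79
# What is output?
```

Step-by-step execution trace:
1. `num = [][0]` raises IndexError.
2. `except (KeyError, TypeError)` does not match IndexError; skipped.
3. `except (IndexError, Exception)` matches (IndexError is in the tuple) → output = 79.
Result: 79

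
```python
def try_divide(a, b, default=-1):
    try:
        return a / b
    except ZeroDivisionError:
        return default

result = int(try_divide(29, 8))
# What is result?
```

Step-by-step execution trace:
1. `try_divide(29, 8)` enters try: `return 29 / 8` → returns 3.625. No exception raised.
2. `except ZeroDivisionError` is skipped.
3. `int(3.625)` → 3 → result = 3.
Result: 3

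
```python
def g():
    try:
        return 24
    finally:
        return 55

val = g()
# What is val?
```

Step-by-step execution trace:
1. `g()` enters try: `return 24` sets pending return value 24.
2. Before returning, `finally: return 55` runs and overrides the pending return.
3. g() returns 55 → val = 55.
Result: 55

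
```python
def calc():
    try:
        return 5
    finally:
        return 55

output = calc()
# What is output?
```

Step-by-step execution trace:
1. `calc()` enters try: `return 5` sets pending return value 5.
2. Before returning, `finally: return 55` runs and overrides the pending return.
3. calc() returns 55 → output = 55.
Result: 55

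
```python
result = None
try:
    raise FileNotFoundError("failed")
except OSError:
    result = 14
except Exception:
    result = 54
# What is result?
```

Step-by-step execution trace:
1. `raise FileNotFoundError(...)` raises FileNotFoundError.
2. `except OSError` matches (FileNotFoundError is a subclass of OSError) → result = 14.
3. `except Exception` is not reached.
Result: 14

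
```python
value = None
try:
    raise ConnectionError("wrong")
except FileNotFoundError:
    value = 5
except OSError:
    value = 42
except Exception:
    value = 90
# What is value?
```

Step-by-step execution trace:
1. `raise ConnectionError(...)` raises ConnectionError.
2. `except FileNotFoundError` does not match (ConnectionError is not a subclass of FileNotFoundError); skipped.
3. `except OSError` matches (ConnectionError is a subclass of OSError) → value = 42.
4. `except Exception` is not reached.
Result: 42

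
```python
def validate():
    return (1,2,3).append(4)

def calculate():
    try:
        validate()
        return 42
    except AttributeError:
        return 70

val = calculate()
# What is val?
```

Step-by-step execution trace:
1. `calculate()` calls `validate()`.
2. `validate()` evaluates `(1,2,3).append(4)`, which raises AttributeError; it propagates to the caller.
3. `return 42` is not reached.
4. `except AttributeError` in calculate matches → returns 70.
5. val = 70.
Result: 70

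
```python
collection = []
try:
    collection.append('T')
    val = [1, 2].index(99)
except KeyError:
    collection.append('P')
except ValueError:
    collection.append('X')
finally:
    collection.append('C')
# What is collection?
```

Step-by-step execution trace:
1. try: `collection.append('T')` → collection = ['T'].
2. `val = [1, 2].index(99)` raises ValueError.
3. `except KeyError` does not match ValueError; skipped.
4. `except ValueError` matches → `collection.append('X')` → collection = ['T', 'X'].
5. finally always runs: `collection.append('C')` → collection = ['T', 'X', 'C'].
Result: ['T', 'X', 'C']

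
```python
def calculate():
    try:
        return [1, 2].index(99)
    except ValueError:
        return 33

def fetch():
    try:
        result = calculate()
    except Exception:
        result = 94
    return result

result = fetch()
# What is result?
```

Step-by-step execution trace:
1. `fetch()` calls `calculate()`.
2. In calculate: `[1, 2].index(99)` raises ValueError; `except ValueError` catches it → returns 33.
3. In fetch: `result = calculate()` → result = 33. No exception reaches fetch.
4. `except Exception` is skipped; fetch returns 33.
5. result = 33.
Result: 33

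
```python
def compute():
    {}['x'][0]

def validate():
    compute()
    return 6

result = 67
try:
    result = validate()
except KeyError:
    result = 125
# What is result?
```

Step-by-step execution trace:
1. result starts at 67.
2. try: `validate()` calls `compute()`.
3. `compute()` evaluates `{}['x'][0]`, which raises KeyError; it propagates through validate (uncaught).
4. `return 6` in validate is not reached; the assignment to result does not complete.
5. `except KeyError` matches → result = 125.
Result: 125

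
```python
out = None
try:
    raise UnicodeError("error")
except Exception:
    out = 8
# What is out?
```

Step-by-step execution trace:
1. `raise UnicodeError(...)` raises UnicodeError.
2. `except Exception` matches (UnicodeError is a subclass of Exception) → out = 8.
Result: 8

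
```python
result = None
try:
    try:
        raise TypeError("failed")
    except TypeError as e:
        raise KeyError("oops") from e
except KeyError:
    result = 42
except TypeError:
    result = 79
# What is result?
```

Step-by-step execution trace:
1. Inner try raises TypeError; inner `except TypeError as e` catches it.
2. `raise KeyError(...) from e` raises KeyError (TypeError is attached as __cause__, but only KeyError is active).
3. Outer `except KeyError` matches → result = 42.
4. `except TypeError` is not reached.
Result: 42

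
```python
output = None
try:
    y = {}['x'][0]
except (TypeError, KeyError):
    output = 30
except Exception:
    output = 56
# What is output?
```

Step-by-step execution trace:
1. `y = {}['x'][0]` raises KeyError.
2. `except (TypeError, KeyError)` matches (KeyError is in the tuple) → output = 30.
3. `except Exception` is not reached.
Result: 30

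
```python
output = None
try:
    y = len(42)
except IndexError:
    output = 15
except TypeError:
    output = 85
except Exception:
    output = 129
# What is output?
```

Step-by-step execution trace:
1. `y = len(42)` raises TypeError.
2. `except IndexError` does not match TypeError; skipped.
3. `except TypeError` matches → output = 85.
4. Remaining except clauses are skipped.
Result: 85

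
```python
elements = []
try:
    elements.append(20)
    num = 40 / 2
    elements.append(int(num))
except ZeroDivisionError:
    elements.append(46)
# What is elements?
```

Step-by-step execution trace:
1. try: `elements.append(20)` → elements = [20].
2. `num = 40 / 2` → num = 20.0. No exception raised.
3. `elements.append(int(num))` → elements = [20, 20].
4. `except ZeroDivisionError` is skipped (no exception was raised).
Result: [20, 20]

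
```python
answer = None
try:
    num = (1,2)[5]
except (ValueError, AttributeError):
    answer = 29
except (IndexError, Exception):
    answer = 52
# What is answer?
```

Step-by-step execution trace:
1. `num = (1,2)[5]` raises IndexError.
2. `except (ValueError, AttributeError)` does not match IndexError; skipped.
3. `except (IndexError, Exception)` matches (IndexError is in the tuple) → answer = 52.
Result: 52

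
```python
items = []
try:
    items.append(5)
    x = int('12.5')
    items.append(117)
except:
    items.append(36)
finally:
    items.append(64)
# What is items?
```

Step-by-step execution trace:
1. try: `items.append(5)` → items = [5].
2. `x = int('12.5')` raises ValueError; `items.append(117)` is not reached.
3. bare `except` matches → `items.append(36)` → items = [5, 36].
4. finally always runs: `items.append(64)` → items = [5, 36, 64].
Result: [5, 36, 64]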